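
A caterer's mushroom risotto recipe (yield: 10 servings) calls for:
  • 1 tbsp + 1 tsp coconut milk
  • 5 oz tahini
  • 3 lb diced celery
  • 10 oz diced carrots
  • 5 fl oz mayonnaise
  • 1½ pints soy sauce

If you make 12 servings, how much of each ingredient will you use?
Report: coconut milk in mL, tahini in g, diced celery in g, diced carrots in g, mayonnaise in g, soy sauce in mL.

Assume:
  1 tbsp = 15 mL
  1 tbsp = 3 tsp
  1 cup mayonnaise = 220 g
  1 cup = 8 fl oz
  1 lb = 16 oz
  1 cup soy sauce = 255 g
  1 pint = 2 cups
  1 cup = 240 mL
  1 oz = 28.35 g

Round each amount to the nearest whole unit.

Scaling factor: 12/10 = 6/5 = 1.2.
coconut milk: (1 tbsp + 1 tsp = 4/3 tbsp) × 6/5 × 15 mL/tbsp = 24 mL
tahini: 5 oz × 6/5 × 28.35 g/oz ≈ 170 g
diced celery: 3 lb × 6/5 × 16 oz/lb × 28.35 g/oz ≈ 1633 g
diced carrots: 10 oz × 6/5 × 28.35 g/oz ≈ 340 g
mayonnaise: 5 fl oz × 6/5 ÷ 8 fl oz/cup × 220 g/cup = 165 g
soy sauce: 1.5 pint × 6/5 × 2 cup/pint × 240 mL/cup = 864 mL

coconut milk: 24 mL; tahini: 170 g; diced celery: 1633 g; diced carrots: 340 g; mayonnaise: 165 g; soy sauce: 864 mL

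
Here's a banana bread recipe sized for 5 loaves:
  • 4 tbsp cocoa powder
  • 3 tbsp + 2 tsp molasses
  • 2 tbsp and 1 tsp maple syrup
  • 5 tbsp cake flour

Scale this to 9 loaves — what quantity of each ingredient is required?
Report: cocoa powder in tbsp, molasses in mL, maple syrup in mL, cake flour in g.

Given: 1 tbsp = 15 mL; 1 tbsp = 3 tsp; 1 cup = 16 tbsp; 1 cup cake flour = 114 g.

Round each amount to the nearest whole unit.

Scaling factor: 9/5 = 1.8.
cocoa powder: 4 tbsp × 9/5 ≈ 7 tbsp
molasses: (3 tbsp + 2 tsp = 11/3 tbsp) × 9/5 × 15 mL/tbsp = 99 mL
maple syrup: (2 tbsp + 1 tsp = 7/3 tbsp) × 9/5 × 15 mL/tbsp = 63 mL
cake flour: 5 tbsp × 9/5 ÷ 16 tbsp/cup × 114 g/cup ≈ 64 g

cocoa powder: 7 tbsp; molasses: 99 mL; maple syrup: 63 mL; cake flour: 64 g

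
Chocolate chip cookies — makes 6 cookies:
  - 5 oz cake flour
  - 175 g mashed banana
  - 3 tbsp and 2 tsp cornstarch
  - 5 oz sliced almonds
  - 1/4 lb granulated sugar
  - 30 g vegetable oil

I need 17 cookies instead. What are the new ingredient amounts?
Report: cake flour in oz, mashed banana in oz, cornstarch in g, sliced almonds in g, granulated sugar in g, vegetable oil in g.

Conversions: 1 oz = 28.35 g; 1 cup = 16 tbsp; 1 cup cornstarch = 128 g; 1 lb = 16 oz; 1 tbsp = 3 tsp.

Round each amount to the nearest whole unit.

Scaling factor: 17/6.
cake flour: 5 oz × 17/6 ≈ 14 oz
mashed banana: 175 g × 17/6 ÷ 28.35 g/oz ≈ 17 oz
cornstarch: (3 tbsp + 2 tsp = 11/3 tbsp) × 17/6 ÷ 16 tbsp/cup × 128 g/cup ≈ 83 g
sliced almonds: 5 oz × 17/6 × 28.35 g/oz ≈ 402 g
granulated sugar: 0.25 lb × 17/6 × 16 oz/lb × 28.35 g/oz ≈ 321 g
vegetable oil: 30 g × 17/6 = 85 g

cake flour: 14 oz; mashed banana: 17 oz; cornstarch: 83 g; sliced almonds: 402 g; granulated sugar: 321 g; vegetable oil: 85 g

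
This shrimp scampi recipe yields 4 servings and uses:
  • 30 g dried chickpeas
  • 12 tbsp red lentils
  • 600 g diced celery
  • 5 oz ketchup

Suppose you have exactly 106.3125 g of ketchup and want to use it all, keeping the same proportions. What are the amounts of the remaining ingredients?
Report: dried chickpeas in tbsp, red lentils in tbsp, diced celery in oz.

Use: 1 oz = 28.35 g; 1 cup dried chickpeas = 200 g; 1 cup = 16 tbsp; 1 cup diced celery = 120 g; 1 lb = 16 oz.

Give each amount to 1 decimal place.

dried chickpeas: 1.8 tbsp; red lentils: 9.0 tbsp; diced celery: 15.9 oz

The original recipe has 141.75 g of ketchup, so the scaling factor is 106.3125 ÷ 141.75 = 3/4 = 0.75.
dried chickpeas: 30 g × 3/4 ÷ 200 g/cup × 16 tbsp/cup = 1.8 tbsp
red lentils: 12 tbsp × 3/4 = 9.0 tbsp
diced celery: 600 g × 3/4 ÷ 28.35 g/oz ≈ 15.9 oz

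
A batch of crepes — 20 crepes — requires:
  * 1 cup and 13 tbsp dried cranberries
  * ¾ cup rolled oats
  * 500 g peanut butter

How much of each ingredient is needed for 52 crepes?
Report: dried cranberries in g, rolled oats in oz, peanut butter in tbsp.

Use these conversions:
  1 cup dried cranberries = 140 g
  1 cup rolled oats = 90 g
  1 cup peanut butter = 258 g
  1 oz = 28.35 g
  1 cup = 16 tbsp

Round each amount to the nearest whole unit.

dried cranberries: 660 g; rolled oats: 6 oz; peanut butter: 81 tbsp

Scaling factor: 52/20 = 13/5 = 2.6.
dried cranberries: (1 cup + 13 tbsp = 1.8125 cup) × 13/5 × 140 g/cup ≈ 660 g
rolled oats: 0.75 cup × 13/5 × 90 g/cup ÷ 28.35 g/oz ≈ 6 oz
peanut butter: 500 g × 13/5 ÷ 258 g/cup × 16 tbsp/cup ≈ 81 tbsp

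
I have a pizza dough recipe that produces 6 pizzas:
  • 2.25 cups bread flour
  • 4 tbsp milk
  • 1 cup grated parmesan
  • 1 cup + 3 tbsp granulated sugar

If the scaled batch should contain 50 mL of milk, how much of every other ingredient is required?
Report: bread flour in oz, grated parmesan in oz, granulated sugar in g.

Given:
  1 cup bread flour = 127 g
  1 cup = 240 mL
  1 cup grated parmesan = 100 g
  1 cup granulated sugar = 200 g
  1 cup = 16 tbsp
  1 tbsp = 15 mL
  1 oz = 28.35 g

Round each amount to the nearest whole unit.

bread flour: 8 oz; grated parmesan: 3 oz; granulated sugar: 198 g

The original recipe has 60 mL of milk, so the scaling factor is 50 ÷ 60 = 5/6.
bread flour: 2.25 cup × 5/6 × 127 g/cup ÷ 28.35 g/oz ≈ 8 oz
grated parmesan: 1 cup × 5/6 × 100 g/cup ÷ 28.35 g/oz ≈ 3 oz
granulated sugar: (1 cup + 3 tbsp = 1.1875 cup) × 5/6 × 200 g/cup ≈ 198 g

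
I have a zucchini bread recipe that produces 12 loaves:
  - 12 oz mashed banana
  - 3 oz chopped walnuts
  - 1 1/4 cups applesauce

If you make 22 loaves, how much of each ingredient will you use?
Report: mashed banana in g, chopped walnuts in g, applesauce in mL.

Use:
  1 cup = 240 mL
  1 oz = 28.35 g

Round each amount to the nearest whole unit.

mashed banana: 624 g; chopped walnuts: 156 g; applesauce: 550 mL

Scaling factor: 22/12 = 11/6.
mashed banana: 12 oz × 11/6 × 28.35 g/oz ≈ 624 g
chopped walnuts: 3 oz × 11/6 × 28.35 g/oz ≈ 156 g
applesauce: 1.25 cup × 11/6 × 240 mL/cup = 550 mL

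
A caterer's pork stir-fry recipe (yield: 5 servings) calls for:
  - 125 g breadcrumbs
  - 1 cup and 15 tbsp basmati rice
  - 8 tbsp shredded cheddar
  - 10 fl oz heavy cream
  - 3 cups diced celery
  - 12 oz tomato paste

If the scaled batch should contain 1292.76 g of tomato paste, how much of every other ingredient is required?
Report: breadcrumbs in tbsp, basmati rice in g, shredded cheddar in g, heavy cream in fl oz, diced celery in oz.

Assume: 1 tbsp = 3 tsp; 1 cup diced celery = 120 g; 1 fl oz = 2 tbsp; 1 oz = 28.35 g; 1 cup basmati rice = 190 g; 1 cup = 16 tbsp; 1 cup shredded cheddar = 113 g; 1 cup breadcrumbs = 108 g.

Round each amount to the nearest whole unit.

breadcrumbs: 70 tbsp; basmati rice: 1399 g; shredded cheddar: 215 g; heavy cream: 38 fl oz; diced celery: 48 oz

The original recipe has 340.2 g of tomato paste, so the scaling factor is 1292.76 ÷ 340.2 = 19/5 = 3.8.
breadcrumbs: 125 g × 19/5 ÷ 108 g/cup × 16 tbsp/cup ≈ 70 tbsp
basmati rice: (1 cup + 15 tbsp = 1.9375 cup) × 19/5 × 190 g/cup ≈ 1399 g
shredded cheddar: 8 tbsp × 19/5 ÷ 16 tbsp/cup × 113 g/cup ≈ 215 g
heavy cream: 10 fl oz × 19/5 = 38 fl oz
diced celery: 3 cup × 19/5 × 120 g/cup ÷ 28.35 g/oz ≈ 48 oz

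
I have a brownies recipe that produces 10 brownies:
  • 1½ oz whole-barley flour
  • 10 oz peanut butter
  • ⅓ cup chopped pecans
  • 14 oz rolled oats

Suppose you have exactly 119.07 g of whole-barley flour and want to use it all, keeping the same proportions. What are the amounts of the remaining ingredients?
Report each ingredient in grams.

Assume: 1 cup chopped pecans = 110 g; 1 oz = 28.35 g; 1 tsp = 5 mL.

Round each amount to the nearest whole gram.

The original recipe has 42.525 g of whole-barley flour, so the scaling factor is 119.07 ÷ 42.525 = 14/5 = 2.8.
peanut butter: 10 oz × 14/5 × 28.35 g/oz ≈ 794 g
chopped pecans: 1/3 cup × 14/5 × 110 g/cup ≈ 103 g
rolled oats: 14 oz × 14/5 × 28.35 g/oz ≈ 1111 g

peanut butter: 794 g; chopped pecans: 103 g; rolled oats: 1111 g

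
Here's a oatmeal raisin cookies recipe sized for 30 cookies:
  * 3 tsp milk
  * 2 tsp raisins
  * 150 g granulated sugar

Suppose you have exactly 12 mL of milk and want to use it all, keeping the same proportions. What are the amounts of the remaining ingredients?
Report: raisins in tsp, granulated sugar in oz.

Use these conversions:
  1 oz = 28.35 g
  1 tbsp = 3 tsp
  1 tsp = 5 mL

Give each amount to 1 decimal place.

raisins: 1.6 tsp; granulated sugar: 4.2 oz

The original recipe has 15 mL of milk, so the scaling factor is 12 ÷ 15 = 4/5 = 0.8.
raisins: 2 tsp × 4/5 = 1.6 tsp
granulated sugar: 150 g × 4/5 ÷ 28.35 g/oz ≈ 4.2 oz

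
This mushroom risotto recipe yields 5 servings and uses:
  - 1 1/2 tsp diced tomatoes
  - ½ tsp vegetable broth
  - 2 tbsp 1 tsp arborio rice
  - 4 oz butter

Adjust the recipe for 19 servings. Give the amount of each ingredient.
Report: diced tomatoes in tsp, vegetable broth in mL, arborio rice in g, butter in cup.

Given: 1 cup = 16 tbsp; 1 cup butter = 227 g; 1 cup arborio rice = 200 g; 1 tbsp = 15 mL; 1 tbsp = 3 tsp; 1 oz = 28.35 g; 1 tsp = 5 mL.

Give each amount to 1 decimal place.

Scaling factor: 19/5 = 3.8.
diced tomatoes: 1.5 tsp × 19/5 = 5.7 tsp
vegetable broth: 0.5 tsp × 19/5 × 5 mL/tsp = 9.5 mL
arborio rice: (2 tbsp + 1 tsp = 7/3 tbsp) × 19/5 ÷ 16 tbsp/cup × 200 g/cup ≈ 110.8 g
butter: 4 oz × 19/5 × 28.35 g/oz ÷ 227 g/cup ≈ 1.9 cup

diced tomatoes: 5.7 tsp; vegetable broth: 9.5 mL; arborio rice: 110.8 g; butter: 1.9 cup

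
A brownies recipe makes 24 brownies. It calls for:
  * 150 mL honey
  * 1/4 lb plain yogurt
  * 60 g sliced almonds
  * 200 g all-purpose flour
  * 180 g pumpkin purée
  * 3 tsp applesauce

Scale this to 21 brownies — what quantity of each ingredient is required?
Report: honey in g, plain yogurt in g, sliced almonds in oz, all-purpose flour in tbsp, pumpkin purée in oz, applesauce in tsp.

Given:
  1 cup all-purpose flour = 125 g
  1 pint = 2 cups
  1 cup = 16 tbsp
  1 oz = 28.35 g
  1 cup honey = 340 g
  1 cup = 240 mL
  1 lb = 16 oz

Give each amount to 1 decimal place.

honey: 185.9 g; plain yogurt: 99.2 g; sliced almonds: 1.9 oz; all-purpose flour: 22.4 tbsp; pumpkin purée: 5.6 oz; applesauce: 2.6 tsp

Scaling factor: 21/24 = 7/8 = 0.875.
honey: 150 mL × 7/8 ÷ 240 mL/cup × 340 g/cup ≈ 185.9 g
plain yogurt: 0.25 lb × 7/8 × 16 oz/lb × 28.35 g/oz ≈ 99.2 g
sliced almonds: 60 g × 7/8 ÷ 28.35 g/oz ≈ 1.9 oz
all-purpose flour: 200 g × 7/8 ÷ 125 g/cup × 16 tbsp/cup = 22.4 tbsp
pumpkin purée: 180 g × 7/8 ÷ 28.35 g/oz ≈ 5.6 oz
applesauce: 3 tsp × 7/8 ≈ 2.6 tsp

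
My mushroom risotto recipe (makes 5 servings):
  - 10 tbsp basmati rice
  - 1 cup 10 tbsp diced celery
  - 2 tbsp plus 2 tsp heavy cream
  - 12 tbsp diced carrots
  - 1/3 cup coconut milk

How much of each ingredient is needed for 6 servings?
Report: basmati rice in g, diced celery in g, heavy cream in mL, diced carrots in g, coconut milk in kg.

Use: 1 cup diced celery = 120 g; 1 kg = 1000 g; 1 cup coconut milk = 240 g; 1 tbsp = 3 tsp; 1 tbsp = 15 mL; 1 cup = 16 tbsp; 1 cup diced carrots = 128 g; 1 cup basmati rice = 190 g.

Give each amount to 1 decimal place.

Scaling factor: 6/5 = 1.2.
basmati rice: 10 tbsp × 6/5 ÷ 16 tbsp/cup × 190 g/cup = 142.5 g
diced celery: (1 cup + 10 tbsp = 1.625 cup) × 6/5 × 120 g/cup = 234.0 g
heavy cream: (2 tbsp + 2 tsp = 8/3 tbsp) × 6/5 × 15 mL/tbsp = 48.0 mL
diced carrots: 12 tbsp × 6/5 ÷ 16 tbsp/cup × 128 g/cup = 115.2 g
coconut milk: 1/3 cup × 6/5 × 240 g/cup ÷ 1000 g/kg ≈ 0.1 kg

basmati rice: 142.5 g; diced celery: 234.0 g; heavy cream: 48.0 mL; diced carrots: 115.2 g; coconut milk: 0.1 kg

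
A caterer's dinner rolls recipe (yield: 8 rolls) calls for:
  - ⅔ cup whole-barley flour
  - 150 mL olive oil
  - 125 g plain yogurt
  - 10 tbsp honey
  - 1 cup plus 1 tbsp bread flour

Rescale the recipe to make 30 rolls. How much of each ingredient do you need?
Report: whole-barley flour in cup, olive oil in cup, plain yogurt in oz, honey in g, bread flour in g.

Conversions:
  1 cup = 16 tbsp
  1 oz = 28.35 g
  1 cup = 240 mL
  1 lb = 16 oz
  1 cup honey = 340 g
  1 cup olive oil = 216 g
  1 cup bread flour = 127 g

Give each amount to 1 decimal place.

Scaling factor: 30/8 = 15/4 = 3.75.
whole-barley flour: 2/3 cup × 15/4 = 2.5 cup
olive oil: 150 mL × 15/4 ÷ 240 mL/cup ≈ 2.3 cup
plain yogurt: 125 g × 15/4 ÷ 28.35 g/oz ≈ 16.5 oz
honey: 10 tbsp × 15/4 ÷ 16 tbsp/cup × 340 g/cup ≈ 796.9 g
bread flour: (1 cup + 1 tbsp = 1.0625 cup) × 15/4 × 127 g/cup ≈ 506.0 g

whole-barley flour: 2.5 cup; olive oil: 2.3 cup; plain yogurt: 16.5 oz; honey: 796.9 g; bread flour: 506.0 g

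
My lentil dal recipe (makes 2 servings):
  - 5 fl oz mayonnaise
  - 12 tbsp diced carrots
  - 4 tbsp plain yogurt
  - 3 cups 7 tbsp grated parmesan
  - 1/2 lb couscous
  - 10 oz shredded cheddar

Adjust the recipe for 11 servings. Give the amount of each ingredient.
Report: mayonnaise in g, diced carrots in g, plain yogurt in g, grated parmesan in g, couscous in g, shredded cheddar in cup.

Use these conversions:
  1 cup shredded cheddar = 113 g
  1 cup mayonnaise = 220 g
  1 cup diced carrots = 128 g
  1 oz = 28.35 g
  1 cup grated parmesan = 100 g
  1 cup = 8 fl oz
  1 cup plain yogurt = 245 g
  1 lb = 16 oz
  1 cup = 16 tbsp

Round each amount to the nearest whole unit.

mayonnaise: 756 g; diced carrots: 528 g; plain yogurt: 337 g; grated parmesan: 1891 g; couscous: 1247 g; shredded cheddar: 14 cup

Scaling factor: 11/2 = 5.5.
mayonnaise: 5 fl oz × 11/2 ÷ 8 fl oz/cup × 220 g/cup ≈ 756 g
diced carrots: 12 tbsp × 11/2 ÷ 16 tbsp/cup × 128 g/cup = 528 g
plain yogurt: 4 tbsp × 11/2 ÷ 16 tbsp/cup × 245 g/cup ≈ 337 g
grated parmesan: (3 cup + 7 tbsp = 3.4375 cup) × 11/2 × 100 g/cup ≈ 1891 g
couscous: 0.5 lb × 11/2 × 16 oz/lb × 28.35 g/oz ≈ 1247 g
shredded cheddar: 10 oz × 11/2 × 28.35 g/oz ÷ 113 g/cup ≈ 14 cup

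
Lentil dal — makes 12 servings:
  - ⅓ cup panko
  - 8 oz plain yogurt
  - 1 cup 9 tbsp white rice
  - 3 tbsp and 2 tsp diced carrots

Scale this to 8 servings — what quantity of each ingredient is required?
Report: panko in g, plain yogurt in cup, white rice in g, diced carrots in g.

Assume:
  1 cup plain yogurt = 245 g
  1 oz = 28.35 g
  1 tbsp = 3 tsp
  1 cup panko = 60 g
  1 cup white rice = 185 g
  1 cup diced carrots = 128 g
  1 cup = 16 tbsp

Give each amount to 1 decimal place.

panko: 13.3 g; plain yogurt: 0.6 cup; white rice: 192.7 g; diced carrots: 19.6 g

Scaling factor: 8/12 = 2/3.
panko: 1/3 cup × 2/3 × 60 g/cup ≈ 13.3 g
plain yogurt: 8 oz × 2/3 × 28.35 g/oz ÷ 245 g/cup ≈ 0.6 cup
white rice: (1 cup + 9 tbsp = 1.5625 cup) × 2/3 × 185 g/cup ≈ 192.7 g
diced carrots: (3 tbsp + 2 tsp = 11/3 tbsp) × 2/3 ÷ 16 tbsp/cup × 128 g/cup ≈ 19.6 g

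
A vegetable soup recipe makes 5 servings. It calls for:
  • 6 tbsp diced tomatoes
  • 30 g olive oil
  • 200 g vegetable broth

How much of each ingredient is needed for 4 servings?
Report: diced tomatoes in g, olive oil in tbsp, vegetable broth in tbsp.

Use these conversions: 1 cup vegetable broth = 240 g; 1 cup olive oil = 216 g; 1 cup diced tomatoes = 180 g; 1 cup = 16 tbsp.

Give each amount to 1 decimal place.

Scaling factor: 4/5 = 0.8.
diced tomatoes: 6 tbsp × 4/5 ÷ 16 tbsp/cup × 180 g/cup = 54.0 g
olive oil: 30 g × 4/5 ÷ 216 g/cup × 16 tbsp/cup ≈ 1.8 tbsp
vegetable broth: 200 g × 4/5 ÷ 240 g/cup × 16 tbsp/cup ≈ 10.7 tbsp

diced tomatoes: 54.0 g; olive oil: 1.8 tbsp; vegetable broth: 10.7 tbsp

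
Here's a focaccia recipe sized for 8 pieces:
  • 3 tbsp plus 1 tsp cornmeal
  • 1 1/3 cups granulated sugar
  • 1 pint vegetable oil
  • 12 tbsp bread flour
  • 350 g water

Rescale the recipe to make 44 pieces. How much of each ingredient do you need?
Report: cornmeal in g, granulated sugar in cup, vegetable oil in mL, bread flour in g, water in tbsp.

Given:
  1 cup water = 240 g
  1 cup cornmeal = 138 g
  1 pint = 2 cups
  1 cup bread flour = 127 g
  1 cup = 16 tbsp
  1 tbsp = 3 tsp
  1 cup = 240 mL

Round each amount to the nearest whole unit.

cornmeal: 158 g; granulated sugar: 7 cup; vegetable oil: 2640 mL; bread flour: 524 g; water: 128 tbsp

Scaling factor: 44/8 = 11/2 = 5.5.
cornmeal: (3 tbsp + 1 tsp = 10/3 tbsp) × 11/2 ÷ 16 tbsp/cup × 138 g/cup ≈ 158 g
granulated sugar: 4/3 cup × 11/2 ≈ 7 cup
vegetable oil: 1 pint × 11/2 × 2 cup/pint × 240 mL/cup = 2640 mL
bread flour: 12 tbsp × 11/2 ÷ 16 tbsp/cup × 127 g/cup ≈ 524 g
water: 350 g × 11/2 ÷ 240 g/cup × 16 tbsp/cup ≈ 128 tbsp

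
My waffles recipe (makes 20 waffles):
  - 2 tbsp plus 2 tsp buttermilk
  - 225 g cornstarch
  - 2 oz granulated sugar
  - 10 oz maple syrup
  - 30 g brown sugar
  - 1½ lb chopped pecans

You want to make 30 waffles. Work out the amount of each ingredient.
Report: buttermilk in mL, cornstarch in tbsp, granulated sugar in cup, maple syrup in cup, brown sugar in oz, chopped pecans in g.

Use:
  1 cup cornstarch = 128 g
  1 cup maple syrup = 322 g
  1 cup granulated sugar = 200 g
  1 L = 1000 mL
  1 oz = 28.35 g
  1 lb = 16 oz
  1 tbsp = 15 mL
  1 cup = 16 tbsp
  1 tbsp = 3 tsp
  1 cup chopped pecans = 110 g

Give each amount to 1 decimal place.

Scaling factor: 30/20 = 3/2 = 1.5.
buttermilk: (2 tbsp + 2 tsp = 8/3 tbsp) × 3/2 × 15 mL/tbsp = 60.0 mL
cornstarch: 225 g × 3/2 ÷ 128 g/cup × 16 tbsp/cup ≈ 42.2 tbsp
granulated sugar: 2 oz × 3/2 × 28.35 g/oz ÷ 200 g/cup ≈ 0.4 cup
maple syrup: 10 oz × 3/2 × 28.35 g/oz ÷ 322 g/cup ≈ 1.3 cup
brown sugar: 30 g × 3/2 ÷ 28.35 g/oz ≈ 1.6 oz
chopped pecans: 1.5 lb × 3/2 × 16 oz/lb × 28.35 g/oz = 1020.6 g

buttermilk: 60.0 mL; cornstarch: 42.2 tbsp; granulated sugar: 0.4 cup; maple syrup: 1.3 cup; brown sugar: 1.6 oz; chopped pecans: 1020.6 g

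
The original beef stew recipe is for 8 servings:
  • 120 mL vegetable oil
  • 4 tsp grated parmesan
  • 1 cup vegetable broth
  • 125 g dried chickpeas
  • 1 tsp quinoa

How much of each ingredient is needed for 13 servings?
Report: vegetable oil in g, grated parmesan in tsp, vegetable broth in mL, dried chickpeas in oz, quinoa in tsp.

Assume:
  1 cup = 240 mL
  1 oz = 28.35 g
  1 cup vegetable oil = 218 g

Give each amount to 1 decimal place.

Scaling factor: 13/8 = 1.625.
vegetable oil: 120 mL × 13/8 ÷ 240 mL/cup × 218 g/cup ≈ 177.1 g
grated parmesan: 4 tsp × 13/8 = 6.5 tsp
vegetable broth: 1 cup × 13/8 × 240 mL/cup = 390.0 mL
dried chickpeas: 125 g × 13/8 ÷ 28.35 g/oz ≈ 7.2 oz
quinoa: 1 tsp × 13/8 ≈ 1.6 tsp

vegetable oil: 177.1 g; grated parmesan: 6.5 tsp; vegetable broth: 390.0 mL; dried chickpeas: 7.2 oz; quinoa: 1.6 tsp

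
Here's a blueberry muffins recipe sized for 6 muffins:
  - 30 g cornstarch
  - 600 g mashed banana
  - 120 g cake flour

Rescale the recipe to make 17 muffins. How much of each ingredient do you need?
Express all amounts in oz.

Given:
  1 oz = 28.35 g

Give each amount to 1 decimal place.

cornstarch: 3.0 oz; mashed banana: 60.0 oz; cake flour: 12.0 oz

Scaling factor: 17/6.
cornstarch: 30 g × 17/6 ÷ 28.35 g/oz ≈ 3.0 oz
mashed banana: 600 g × 17/6 ÷ 28.35 g/oz ≈ 60.0 oz
cake flour: 120 g × 17/6 ÷ 28.35 g/oz ≈ 12.0 oz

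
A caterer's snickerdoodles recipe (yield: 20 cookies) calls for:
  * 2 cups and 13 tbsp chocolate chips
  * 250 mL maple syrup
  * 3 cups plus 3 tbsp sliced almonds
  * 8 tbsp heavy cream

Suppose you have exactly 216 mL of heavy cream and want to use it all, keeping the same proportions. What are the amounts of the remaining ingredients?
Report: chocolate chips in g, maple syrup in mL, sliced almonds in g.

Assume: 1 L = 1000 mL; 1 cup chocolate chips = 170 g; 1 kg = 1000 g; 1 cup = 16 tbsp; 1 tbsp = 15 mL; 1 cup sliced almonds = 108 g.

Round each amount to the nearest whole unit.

chocolate chips: 861 g; maple syrup: 450 mL; sliced almonds: 620 g

The original recipe has 120 mL of heavy cream, so the scaling factor is 216 ÷ 120 = 9/5 = 1.8.
chocolate chips: (2 cup + 13 tbsp = 2.8125 cup) × 9/5 × 170 g/cup ≈ 861 g
maple syrup: 250 mL × 9/5 = 450 mL
sliced almonds: (3 cup + 3 tbsp = 3.1875 cup) × 9/5 × 108 g/cup ≈ 620 g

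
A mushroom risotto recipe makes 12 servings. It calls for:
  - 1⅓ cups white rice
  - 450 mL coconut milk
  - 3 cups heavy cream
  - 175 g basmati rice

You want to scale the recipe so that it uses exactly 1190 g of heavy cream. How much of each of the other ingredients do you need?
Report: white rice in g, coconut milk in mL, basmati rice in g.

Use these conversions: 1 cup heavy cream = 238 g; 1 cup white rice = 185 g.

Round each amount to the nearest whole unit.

white rice: 411 g; coconut milk: 750 mL; basmati rice: 292 g

The original recipe has 714 g of heavy cream, so the scaling factor is 1190 ÷ 714 = 5/3.
white rice: 4/3 cup × 5/3 × 185 g/cup ≈ 411 g
coconut milk: 450 mL × 5/3 = 750 mL
basmati rice: 175 g × 5/3 ≈ 292 g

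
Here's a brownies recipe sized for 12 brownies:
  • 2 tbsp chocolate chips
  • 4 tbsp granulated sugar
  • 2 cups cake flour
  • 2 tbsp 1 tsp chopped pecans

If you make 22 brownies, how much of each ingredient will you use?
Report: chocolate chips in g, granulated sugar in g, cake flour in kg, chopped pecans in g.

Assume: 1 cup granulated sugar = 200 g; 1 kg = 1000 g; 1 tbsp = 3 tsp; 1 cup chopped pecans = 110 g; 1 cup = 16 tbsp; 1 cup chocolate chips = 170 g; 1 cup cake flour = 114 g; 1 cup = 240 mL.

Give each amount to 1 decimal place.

Scaling factor: 22/12 = 11/6.
chocolate chips: 2 tbsp × 11/6 ÷ 16 tbsp/cup × 170 g/cup ≈ 39.0 g
granulated sugar: 4 tbsp × 11/6 ÷ 16 tbsp/cup × 200 g/cup ≈ 91.7 g
cake flour: 2 cup × 11/6 × 114 g/cup ÷ 1000 g/kg ≈ 0.4 kg
chopped pecans: (2 tbsp + 1 tsp = 7/3 tbsp) × 11/6 ÷ 16 tbsp/cup × 110 g/cup ≈ 29.4 g

chocolate chips: 39.0 g; granulated sugar: 91.7 g; cake flour: 0.4 kg; chopped pecans: 29.4 g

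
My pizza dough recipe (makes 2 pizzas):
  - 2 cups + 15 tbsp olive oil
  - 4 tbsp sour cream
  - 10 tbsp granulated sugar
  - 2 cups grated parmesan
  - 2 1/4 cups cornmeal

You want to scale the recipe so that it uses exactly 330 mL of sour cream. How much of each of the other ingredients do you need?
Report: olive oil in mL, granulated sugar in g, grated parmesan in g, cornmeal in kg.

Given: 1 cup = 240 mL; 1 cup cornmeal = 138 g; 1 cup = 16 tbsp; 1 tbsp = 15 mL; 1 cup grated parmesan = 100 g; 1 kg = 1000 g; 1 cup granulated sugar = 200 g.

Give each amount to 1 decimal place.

olive oil: 3877.5 mL; granulated sugar: 687.5 g; grated parmesan: 1100.0 g; cornmeal: 1.7 kg

The original recipe has 60 mL of sour cream, so the scaling factor is 330 ÷ 60 = 11/2 = 5.5.
olive oil: (2 cup + 15 tbsp = 2.9375 cup) × 11/2 × 240 mL/cup = 3877.5 mL
granulated sugar: 10 tbsp × 11/2 ÷ 16 tbsp/cup × 200 g/cup = 687.5 g
grated parmesan: 2 cup × 11/2 × 100 g/cup = 1100.0 g
cornmeal: 2.25 cup × 11/2 × 138 g/cup ÷ 1000 g/kg ≈ 1.7 kg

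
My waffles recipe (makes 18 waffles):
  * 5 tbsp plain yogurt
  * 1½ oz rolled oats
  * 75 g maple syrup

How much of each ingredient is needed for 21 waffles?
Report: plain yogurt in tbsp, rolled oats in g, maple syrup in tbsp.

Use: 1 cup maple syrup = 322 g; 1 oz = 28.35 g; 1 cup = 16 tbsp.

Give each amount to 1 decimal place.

Scaling factor: 21/18 = 7/6.
plain yogurt: 5 tbsp × 7/6 ≈ 5.8 tbsp
rolled oats: 1.5 oz × 7/6 × 28.35 g/oz ≈ 49.6 g
maple syrup: 75 g × 7/6 ÷ 322 g/cup × 16 tbsp/cup ≈ 4.3 tbsp

plain yogurt: 5.8 tbsp; rolled oats: 49.6 g; maple syrup: 4.3 tbsp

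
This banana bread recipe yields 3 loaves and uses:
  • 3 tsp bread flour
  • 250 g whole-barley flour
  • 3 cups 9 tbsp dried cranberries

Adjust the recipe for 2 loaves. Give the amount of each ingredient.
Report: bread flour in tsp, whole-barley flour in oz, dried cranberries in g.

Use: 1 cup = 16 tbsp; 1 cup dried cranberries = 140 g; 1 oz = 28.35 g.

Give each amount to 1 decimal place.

bread flour: 2.0 tsp; whole-barley flour: 5.9 oz; dried cranberries: 332.5 g

Scaling factor: 2/3.
bread flour: 3 tsp × 2/3 = 2.0 tsp
whole-barley flour: 250 g × 2/3 ÷ 28.35 g/oz ≈ 5.9 oz
dried cranberries: (3 cup + 9 tbsp = 3.5625 cup) × 2/3 × 140 g/cup = 332.5 g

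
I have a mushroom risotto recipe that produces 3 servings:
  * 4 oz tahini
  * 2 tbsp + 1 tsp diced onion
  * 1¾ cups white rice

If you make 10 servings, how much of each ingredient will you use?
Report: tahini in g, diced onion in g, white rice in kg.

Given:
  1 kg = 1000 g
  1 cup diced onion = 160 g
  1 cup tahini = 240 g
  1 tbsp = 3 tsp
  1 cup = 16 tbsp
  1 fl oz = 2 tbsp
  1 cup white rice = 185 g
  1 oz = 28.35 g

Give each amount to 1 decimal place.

Scaling factor: 10/3.
tahini: 4 oz × 10/3 × 28.35 g/oz = 378.0 g
diced onion: (2 tbsp + 1 tsp = 7/3 tbsp) × 10/3 ÷ 16 tbsp/cup × 160 g/cup ≈ 77.8 g
white rice: 1.75 cup × 10/3 × 185 g/cup ÷ 1000 g/kg ≈ 1.1 kg

tahini: 378.0 g; diced onion: 77.8 g; white rice: 1.1 kg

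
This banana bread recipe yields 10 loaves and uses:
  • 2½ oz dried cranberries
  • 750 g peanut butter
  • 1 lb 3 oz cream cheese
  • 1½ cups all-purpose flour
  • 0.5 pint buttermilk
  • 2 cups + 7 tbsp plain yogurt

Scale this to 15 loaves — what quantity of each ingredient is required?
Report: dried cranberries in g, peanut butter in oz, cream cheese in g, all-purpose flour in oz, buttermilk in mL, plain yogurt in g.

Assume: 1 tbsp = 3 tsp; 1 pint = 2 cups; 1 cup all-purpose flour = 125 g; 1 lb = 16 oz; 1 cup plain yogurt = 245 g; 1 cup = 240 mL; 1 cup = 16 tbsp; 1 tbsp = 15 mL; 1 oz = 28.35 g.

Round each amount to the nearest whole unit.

Scaling factor: 15/10 = 3/2 = 1.5.
dried cranberries: 2.5 oz × 3/2 × 28.35 g/oz ≈ 106 g
peanut butter: 750 g × 3/2 ÷ 28.35 g/oz ≈ 40 oz
cream cheese: (1 lb + 3 oz = 1.1875 lb) × 3/2 × 16 oz/lb × 28.35 g/oz ≈ 808 g
all-purpose flour: 1.5 cup × 3/2 × 125 g/cup ÷ 28.35 g/oz ≈ 10 oz
buttermilk: 0.5 pint × 3/2 × 2 cup/pint × 240 mL/cup = 360 mL
plain yogurt: (2 cup + 7 tbsp = 2.4375 cup) × 3/2 × 245 g/cup ≈ 896 g

dried cranberries: 106 g; peanut butter: 40 oz; cream cheese: 808 g; all-purpose flour: 10 oz; buttermilk: 360 mL; plain yogurt: 896 g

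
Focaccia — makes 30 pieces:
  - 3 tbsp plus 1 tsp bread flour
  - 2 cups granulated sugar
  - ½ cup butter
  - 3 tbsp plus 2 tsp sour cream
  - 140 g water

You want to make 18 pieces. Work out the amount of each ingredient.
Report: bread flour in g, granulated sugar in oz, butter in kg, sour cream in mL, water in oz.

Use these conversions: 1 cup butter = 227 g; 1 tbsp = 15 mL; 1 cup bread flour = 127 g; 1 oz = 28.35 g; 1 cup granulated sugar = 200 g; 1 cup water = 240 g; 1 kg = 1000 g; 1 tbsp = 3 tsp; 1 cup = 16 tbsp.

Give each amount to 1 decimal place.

bread flour: 15.9 g; granulated sugar: 8.5 oz; butter: 0.1 kg; sour cream: 33.0 mL; water: 3.0 oz

Scaling factor: 18/30 = 3/5 = 0.6.
bread flour: (3 tbsp + 1 tsp = 10/3 tbsp) × 3/5 ÷ 16 tbsp/cup × 127 g/cup ≈ 15.9 g
granulated sugar: 2 cup × 3/5 × 200 g/cup ÷ 28.35 g/oz ≈ 8.5 oz
butter: 0.5 cup × 3/5 × 227 g/cup ÷ 1000 g/kg ≈ 0.1 kg
sour cream: (3 tbsp + 2 tsp = 11/3 tbsp) × 3/5 × 15 mL/tbsp = 33.0 mL
water: 140 g × 3/5 ÷ 28.35 g/oz ≈ 3.0 oz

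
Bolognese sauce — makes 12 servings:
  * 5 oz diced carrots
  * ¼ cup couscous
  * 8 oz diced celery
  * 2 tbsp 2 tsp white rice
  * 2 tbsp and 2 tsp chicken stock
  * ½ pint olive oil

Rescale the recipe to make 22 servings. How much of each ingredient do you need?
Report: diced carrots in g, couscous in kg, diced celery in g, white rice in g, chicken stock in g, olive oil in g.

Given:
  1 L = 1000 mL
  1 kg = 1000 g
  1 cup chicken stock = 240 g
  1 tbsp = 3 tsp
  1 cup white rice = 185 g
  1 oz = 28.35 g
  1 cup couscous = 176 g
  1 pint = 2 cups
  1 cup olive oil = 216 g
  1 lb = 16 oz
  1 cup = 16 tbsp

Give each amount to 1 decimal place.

Scaling factor: 22/12 = 11/6.
diced carrots: 5 oz × 11/6 × 28.35 g/oz ≈ 259.9 g
couscous: 0.25 cup × 11/6 × 176 g/cup ÷ 1000 g/kg ≈ 0.1 kg
diced celery: 8 oz × 11/6 × 28.35 g/oz = 415.8 g
white rice: (2 tbsp + 2 tsp = 8/3 tbsp) × 11/6 ÷ 16 tbsp/cup × 185 g/cup ≈ 56.5 g
chicken stock: (2 tbsp + 2 tsp = 8/3 tbsp) × 11/6 ÷ 16 tbsp/cup × 240 g/cup ≈ 73.3 g
olive oil: 0.5 pint × 11/6 × 2 cup/pint × 216 g/cup = 396.0 g

diced carrots: 259.9 g; couscous: 0.1 kg; diced celery: 415.8 g; white rice: 56.5 g; chicken stock: 73.3 g; olive oil: 396.0 g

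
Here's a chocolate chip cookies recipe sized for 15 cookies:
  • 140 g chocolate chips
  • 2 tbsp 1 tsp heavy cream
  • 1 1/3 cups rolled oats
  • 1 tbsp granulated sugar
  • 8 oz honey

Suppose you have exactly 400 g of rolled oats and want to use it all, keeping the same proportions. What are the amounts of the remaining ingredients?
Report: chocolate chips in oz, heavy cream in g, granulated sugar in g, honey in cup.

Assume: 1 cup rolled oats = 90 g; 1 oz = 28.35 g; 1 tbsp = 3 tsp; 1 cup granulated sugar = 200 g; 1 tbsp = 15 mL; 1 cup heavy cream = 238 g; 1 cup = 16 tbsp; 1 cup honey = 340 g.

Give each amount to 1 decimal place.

The original recipe has 120 g of rolled oats, so the scaling factor is 400 ÷ 120 = 10/3.
chocolate chips: 140 g × 10/3 ÷ 28.35 g/oz ≈ 16.5 oz
heavy cream: (2 tbsp + 1 tsp = 7/3 tbsp) × 10/3 ÷ 16 tbsp/cup × 238 g/cup ≈ 115.7 g
granulated sugar: 1 tbsp × 10/3 ÷ 16 tbsp/cup × 200 g/cup ≈ 41.7 g
honey: 8 oz × 10/3 × 28.35 g/oz ÷ 340 g/cup ≈ 2.2 cup

chocolate chips: 16.5 oz; heavy cream: 115.7 g; granulated sugar: 41.7 g; honey: 2.2 cup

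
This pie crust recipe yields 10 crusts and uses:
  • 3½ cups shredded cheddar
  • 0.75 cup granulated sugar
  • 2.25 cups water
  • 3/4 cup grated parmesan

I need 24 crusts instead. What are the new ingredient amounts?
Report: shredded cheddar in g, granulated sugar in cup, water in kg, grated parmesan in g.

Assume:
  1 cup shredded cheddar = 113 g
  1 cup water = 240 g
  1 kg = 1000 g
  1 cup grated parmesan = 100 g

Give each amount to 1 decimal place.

Scaling factor: 24/10 = 12/5 = 2.4.
shredded cheddar: 3.5 cup × 12/5 × 113 g/cup = 949.2 g
granulated sugar: 0.75 cup × 12/5 = 1.8 cup
water: 2.25 cup × 12/5 × 240 g/cup ÷ 1000 g/kg ≈ 1.3 kg
grated parmesan: 0.75 cup × 12/5 × 100 g/cup = 180.0 g

shredded cheddar: 949.2 g; granulated sugar: 1.8 cup; water: 1.3 kg; grated parmesan: 180.0 g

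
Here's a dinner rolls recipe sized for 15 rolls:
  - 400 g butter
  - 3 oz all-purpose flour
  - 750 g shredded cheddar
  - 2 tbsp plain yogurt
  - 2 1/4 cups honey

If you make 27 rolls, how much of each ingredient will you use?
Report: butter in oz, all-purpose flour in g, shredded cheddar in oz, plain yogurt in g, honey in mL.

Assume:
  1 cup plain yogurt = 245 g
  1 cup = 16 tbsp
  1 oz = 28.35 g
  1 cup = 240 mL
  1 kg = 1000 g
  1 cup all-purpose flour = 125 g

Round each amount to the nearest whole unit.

butter: 25 oz; all-purpose flour: 153 g; shredded cheddar: 48 oz; plain yogurt: 55 g; honey: 972 mL

Scaling factor: 27/15 = 9/5 = 1.8.
butter: 400 g × 9/5 ÷ 28.35 g/oz ≈ 25 oz
all-purpose flour: 3 oz × 9/5 × 28.35 g/oz ≈ 153 g
shredded cheddar: 750 g × 9/5 ÷ 28.35 g/oz ≈ 48 oz
plain yogurt: 2 tbsp × 9/5 ÷ 16 tbsp/cup × 245 g/cup ≈ 55 g
honey: 2.25 cup × 9/5 × 240 mL/cup = 972 mL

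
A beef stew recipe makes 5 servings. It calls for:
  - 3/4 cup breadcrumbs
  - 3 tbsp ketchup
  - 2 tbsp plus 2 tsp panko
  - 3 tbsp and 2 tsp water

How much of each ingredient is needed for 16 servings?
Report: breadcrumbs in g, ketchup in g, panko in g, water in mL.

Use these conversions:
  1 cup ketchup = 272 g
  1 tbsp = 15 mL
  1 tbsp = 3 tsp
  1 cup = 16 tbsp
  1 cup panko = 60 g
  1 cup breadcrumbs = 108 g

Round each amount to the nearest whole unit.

Scaling factor: 16/5 = 3.2.
breadcrumbs: 0.75 cup × 16/5 × 108 g/cup ≈ 259 g
ketchup: 3 tbsp × 16/5 ÷ 16 tbsp/cup × 272 g/cup ≈ 163 g
panko: (2 tbsp + 2 tsp = 8/3 tbsp) × 16/5 ÷ 16 tbsp/cup × 60 g/cup = 32 g
water: (3 tbsp + 2 tsp = 11/3 tbsp) × 16/5 × 15 mL/tbsp = 176 mL

breadcrumbs: 259 g; ketchup: 163 g; panko: 32 g; water: 176 mL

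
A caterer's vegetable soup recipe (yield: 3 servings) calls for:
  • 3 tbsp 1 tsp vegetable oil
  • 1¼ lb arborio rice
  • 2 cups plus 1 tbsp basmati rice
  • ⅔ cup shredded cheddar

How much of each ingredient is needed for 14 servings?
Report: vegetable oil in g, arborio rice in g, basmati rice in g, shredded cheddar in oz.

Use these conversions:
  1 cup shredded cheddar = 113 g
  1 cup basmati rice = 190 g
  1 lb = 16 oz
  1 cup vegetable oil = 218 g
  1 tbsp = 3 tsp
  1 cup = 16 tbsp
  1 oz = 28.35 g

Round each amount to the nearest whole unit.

Scaling factor: 14/3.
vegetable oil: (3 tbsp + 1 tsp = 10/3 tbsp) × 14/3 ÷ 16 tbsp/cup × 218 g/cup ≈ 212 g
arborio rice: 1.25 lb × 14/3 × 16 oz/lb × 28.35 g/oz = 2646 g
basmati rice: (2 cup + 1 tbsp = 2.0625 cup) × 14/3 × 190 g/cup ≈ 1829 g
shredded cheddar: 2/3 cup × 14/3 × 113 g/cup ÷ 28.35 g/oz ≈ 12 oz

vegetable oil: 212 g; arborio rice: 2646 g; basmati rice: 1829 g; shredded cheddar: 12 oz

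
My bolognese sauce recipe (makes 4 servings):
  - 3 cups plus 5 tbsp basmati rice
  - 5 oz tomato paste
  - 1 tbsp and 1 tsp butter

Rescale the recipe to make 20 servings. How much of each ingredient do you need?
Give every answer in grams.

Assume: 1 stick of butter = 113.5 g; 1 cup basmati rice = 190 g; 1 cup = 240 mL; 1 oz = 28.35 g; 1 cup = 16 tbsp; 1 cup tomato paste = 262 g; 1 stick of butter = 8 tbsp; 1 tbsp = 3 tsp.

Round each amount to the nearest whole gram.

Scaling factor: 20/4 = 5.
basmati rice: (3 cup + 5 tbsp = 3.3125 cup) × 5 × 190 g/cup ≈ 3147 g
tomato paste: 5 oz × 5 × 28.35 g/oz ≈ 709 g
butter: (1 tbsp + 1 tsp = 4/3 tbsp) × 5 ÷ 8 tbsp/stick × 113.5 g/stick ≈ 95 g

basmati rice: 3147 g; tomato paste: 709 g; butter: 95 g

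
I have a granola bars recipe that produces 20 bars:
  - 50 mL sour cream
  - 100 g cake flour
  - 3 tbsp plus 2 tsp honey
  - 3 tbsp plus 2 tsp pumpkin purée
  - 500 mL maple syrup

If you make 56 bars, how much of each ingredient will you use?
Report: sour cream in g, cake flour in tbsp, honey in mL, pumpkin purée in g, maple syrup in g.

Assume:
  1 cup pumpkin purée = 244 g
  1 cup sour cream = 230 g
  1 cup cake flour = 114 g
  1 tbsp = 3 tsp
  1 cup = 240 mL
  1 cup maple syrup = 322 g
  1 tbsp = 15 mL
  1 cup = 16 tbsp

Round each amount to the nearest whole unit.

sour cream: 134 g; cake flour: 39 tbsp; honey: 154 mL; pumpkin purée: 157 g; maple syrup: 1878 g

Scaling factor: 56/20 = 14/5 = 2.8.
sour cream: 50 mL × 14/5 ÷ 240 mL/cup × 230 g/cup ≈ 134 g
cake flour: 100 g × 14/5 ÷ 114 g/cup × 16 tbsp/cup ≈ 39 tbsp
honey: (3 tbsp + 2 tsp = 11/3 tbsp) × 14/5 × 15 mL/tbsp = 154 mL
pumpkin purée: (3 tbsp + 2 tsp = 11/3 tbsp) × 14/5 ÷ 16 tbsp/cup × 244 g/cup ≈ 157 g
maple syrup: 500 mL × 14/5 ÷ 240 mL/cup × 322 g/cup ≈ 1878 g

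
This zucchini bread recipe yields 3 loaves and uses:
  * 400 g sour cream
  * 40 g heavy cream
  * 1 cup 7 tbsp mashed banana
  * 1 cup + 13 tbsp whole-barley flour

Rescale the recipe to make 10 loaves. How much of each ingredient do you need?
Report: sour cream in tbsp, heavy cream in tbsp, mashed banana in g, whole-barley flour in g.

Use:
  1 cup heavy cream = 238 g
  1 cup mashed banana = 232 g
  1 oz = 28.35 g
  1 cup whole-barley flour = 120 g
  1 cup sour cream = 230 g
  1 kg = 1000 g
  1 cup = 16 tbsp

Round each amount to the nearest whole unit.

Scaling factor: 10/3.
sour cream: 400 g × 10/3 ÷ 230 g/cup × 16 tbsp/cup ≈ 93 tbsp
heavy cream: 40 g × 10/3 ÷ 238 g/cup × 16 tbsp/cup ≈ 9 tbsp
mashed banana: (1 cup + 7 tbsp = 1.4375 cup) × 10/3 × 232 g/cup ≈ 1112 g
whole-barley flour: (1 cup + 13 tbsp = 1.8125 cup) × 10/3 × 120 g/cup = 725 g

sour cream: 93 tbsp; heavy cream: 9 tbsp; mashed banana: 1112 g; whole-barley flour: 725 g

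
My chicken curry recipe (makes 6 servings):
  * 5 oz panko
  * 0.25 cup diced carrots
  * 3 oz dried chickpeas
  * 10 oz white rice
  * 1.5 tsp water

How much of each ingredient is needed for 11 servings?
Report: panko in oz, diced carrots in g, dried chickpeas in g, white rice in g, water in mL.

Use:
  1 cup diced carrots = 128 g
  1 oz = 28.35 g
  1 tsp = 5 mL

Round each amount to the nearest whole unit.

panko: 9 oz; diced carrots: 59 g; dried chickpeas: 156 g; white rice: 520 g; water: 14 mL

Scaling factor: 11/6.
panko: 5 oz × 11/6 ≈ 9 oz
diced carrots: 0.25 cup × 11/6 × 128 g/cup ≈ 59 g
dried chickpeas: 3 oz × 11/6 × 28.35 g/oz ≈ 156 g
white rice: 10 oz × 11/6 × 28.35 g/oz ≈ 520 g
water: 1.5 tsp × 11/6 × 5 mL/tsp ≈ 14 mL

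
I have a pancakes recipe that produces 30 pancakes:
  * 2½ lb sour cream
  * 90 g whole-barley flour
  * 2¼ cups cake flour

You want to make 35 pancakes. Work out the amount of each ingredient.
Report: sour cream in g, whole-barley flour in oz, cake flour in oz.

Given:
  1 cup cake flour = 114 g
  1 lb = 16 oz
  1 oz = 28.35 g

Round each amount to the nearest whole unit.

Scaling factor: 35/30 = 7/6.
sour cream: 2.5 lb × 7/6 × 16 oz/lb × 28.35 g/oz = 1323 g
whole-barley flour: 90 g × 7/6 ÷ 28.35 g/oz ≈ 4 oz
cake flour: 2.25 cup × 7/6 × 114 g/cup ÷ 28.35 g/oz ≈ 11 oz

sour cream: 1323 g; whole-barley flour: 4 oz; cake flour: 11 oz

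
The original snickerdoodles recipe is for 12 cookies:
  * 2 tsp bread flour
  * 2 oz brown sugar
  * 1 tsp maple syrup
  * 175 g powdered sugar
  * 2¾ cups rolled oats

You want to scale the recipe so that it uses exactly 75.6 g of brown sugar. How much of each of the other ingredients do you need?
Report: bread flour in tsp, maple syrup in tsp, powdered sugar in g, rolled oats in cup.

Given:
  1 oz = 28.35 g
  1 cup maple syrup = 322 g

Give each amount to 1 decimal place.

The original recipe has 56.7 g of brown sugar, so the scaling factor is 75.6 ÷ 56.7 = 4/3.
bread flour: 2 tsp × 4/3 ≈ 2.7 tsp
maple syrup: 1 tsp × 4/3 ≈ 1.3 tsp
powdered sugar: 175 g × 4/3 ≈ 233.3 g
rolled oats: 2.75 cup × 4/3 ≈ 3.7 cup

bread flour: 2.7 tsp; maple syrup: 1.3 tsp; powdered sugar: 233.3 g; rolled oats: 3.7 cup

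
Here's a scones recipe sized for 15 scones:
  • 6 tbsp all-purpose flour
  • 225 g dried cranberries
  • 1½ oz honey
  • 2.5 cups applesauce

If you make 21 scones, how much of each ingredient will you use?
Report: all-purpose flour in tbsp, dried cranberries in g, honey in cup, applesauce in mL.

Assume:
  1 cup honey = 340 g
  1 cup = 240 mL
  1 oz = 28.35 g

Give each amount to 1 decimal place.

all-purpose flour: 8.4 tbsp; dried cranberries: 315.0 g; honey: 0.2 cup; applesauce: 840.0 mL

Scaling factor: 21/15 = 7/5 = 1.4.
all-purpose flour: 6 tbsp × 7/5 = 8.4 tbsp
dried cranberries: 225 g × 7/5 = 315.0 g
honey: 1.5 oz × 7/5 × 28.35 g/oz ÷ 340 g/cup ≈ 0.2 cup
applesauce: 2.5 cup × 7/5 × 240 mL/cup = 840.0 mL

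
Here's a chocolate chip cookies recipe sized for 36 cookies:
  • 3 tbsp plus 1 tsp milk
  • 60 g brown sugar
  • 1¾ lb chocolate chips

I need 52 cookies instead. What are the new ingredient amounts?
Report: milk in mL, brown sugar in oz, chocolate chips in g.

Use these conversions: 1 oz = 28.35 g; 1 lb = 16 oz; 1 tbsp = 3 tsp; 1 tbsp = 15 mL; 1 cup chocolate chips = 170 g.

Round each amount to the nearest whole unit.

Scaling factor: 52/36 = 13/9.
milk: (3 tbsp + 1 tsp = 10/3 tbsp) × 13/9 × 15 mL/tbsp ≈ 72 mL
brown sugar: 60 g × 13/9 ÷ 28.35 g/oz ≈ 3 oz
chocolate chips: 1.75 lb × 13/9 × 16 oz/lb × 28.35 g/oz ≈ 1147 g

milk: 72 mL; brown sugar: 3 oz; chocolate chips: 1147 g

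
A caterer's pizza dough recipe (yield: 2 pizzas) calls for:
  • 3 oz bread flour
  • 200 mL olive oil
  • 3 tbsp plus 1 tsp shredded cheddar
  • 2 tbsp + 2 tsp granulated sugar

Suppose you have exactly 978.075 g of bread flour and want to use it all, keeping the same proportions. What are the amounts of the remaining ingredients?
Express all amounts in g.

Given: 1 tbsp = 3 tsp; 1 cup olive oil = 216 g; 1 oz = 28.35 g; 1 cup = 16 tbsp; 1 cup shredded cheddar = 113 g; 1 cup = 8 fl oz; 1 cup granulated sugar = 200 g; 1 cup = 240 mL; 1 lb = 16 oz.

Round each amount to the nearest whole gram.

The original recipe has 85.05 g of bread flour, so the scaling factor is 978.075 ÷ 85.05 = 23/2 = 11.5.
olive oil: 200 mL × 23/2 ÷ 240 mL/cup × 216 g/cup = 2070 g
shredded cheddar: (3 tbsp + 1 tsp = 10/3 tbsp) × 23/2 ÷ 16 tbsp/cup × 113 g/cup ≈ 271 g
granulated sugar: (2 tbsp + 2 tsp = 8/3 tbsp) × 23/2 ÷ 16 tbsp/cup × 200 g/cup ≈ 383 g

olive oil: 2070 g; shredded cheddar: 271 g; granulated sugar: 383 g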